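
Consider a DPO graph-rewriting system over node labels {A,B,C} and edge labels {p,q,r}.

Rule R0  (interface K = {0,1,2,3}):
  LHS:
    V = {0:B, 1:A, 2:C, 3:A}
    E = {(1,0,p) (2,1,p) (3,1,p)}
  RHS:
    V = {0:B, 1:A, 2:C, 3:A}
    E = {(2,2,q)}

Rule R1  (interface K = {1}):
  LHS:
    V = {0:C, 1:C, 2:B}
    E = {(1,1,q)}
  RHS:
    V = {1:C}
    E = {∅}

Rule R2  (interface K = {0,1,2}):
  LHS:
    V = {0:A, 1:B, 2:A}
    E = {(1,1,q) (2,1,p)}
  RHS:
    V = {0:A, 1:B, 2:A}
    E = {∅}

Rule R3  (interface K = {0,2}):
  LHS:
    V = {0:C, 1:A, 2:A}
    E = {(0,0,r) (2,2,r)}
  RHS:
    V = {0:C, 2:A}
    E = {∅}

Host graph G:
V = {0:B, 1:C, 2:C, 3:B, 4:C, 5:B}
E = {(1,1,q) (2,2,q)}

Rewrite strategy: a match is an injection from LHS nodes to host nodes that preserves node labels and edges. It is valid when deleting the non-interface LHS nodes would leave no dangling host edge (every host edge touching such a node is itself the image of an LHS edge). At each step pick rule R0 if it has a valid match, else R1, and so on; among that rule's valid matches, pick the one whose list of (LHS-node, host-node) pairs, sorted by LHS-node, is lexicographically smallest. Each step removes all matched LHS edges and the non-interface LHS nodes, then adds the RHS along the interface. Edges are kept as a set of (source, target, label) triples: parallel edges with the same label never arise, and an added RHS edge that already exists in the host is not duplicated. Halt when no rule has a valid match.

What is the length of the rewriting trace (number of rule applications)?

Answer: 2

Derivation:
initial: |V|=6 |E|=2  E = 1-q->1 2-q->2
step 1: apply R1 at {0↦4, 1↦1, 2↦0}  → |V|=4 |E|=1  E = 2-q->2
step 2: apply R1 at {0↦1, 1↦2, 2↦3}  → |V|=2 |E|=0  E = ∅
halt: no rule applies after step 2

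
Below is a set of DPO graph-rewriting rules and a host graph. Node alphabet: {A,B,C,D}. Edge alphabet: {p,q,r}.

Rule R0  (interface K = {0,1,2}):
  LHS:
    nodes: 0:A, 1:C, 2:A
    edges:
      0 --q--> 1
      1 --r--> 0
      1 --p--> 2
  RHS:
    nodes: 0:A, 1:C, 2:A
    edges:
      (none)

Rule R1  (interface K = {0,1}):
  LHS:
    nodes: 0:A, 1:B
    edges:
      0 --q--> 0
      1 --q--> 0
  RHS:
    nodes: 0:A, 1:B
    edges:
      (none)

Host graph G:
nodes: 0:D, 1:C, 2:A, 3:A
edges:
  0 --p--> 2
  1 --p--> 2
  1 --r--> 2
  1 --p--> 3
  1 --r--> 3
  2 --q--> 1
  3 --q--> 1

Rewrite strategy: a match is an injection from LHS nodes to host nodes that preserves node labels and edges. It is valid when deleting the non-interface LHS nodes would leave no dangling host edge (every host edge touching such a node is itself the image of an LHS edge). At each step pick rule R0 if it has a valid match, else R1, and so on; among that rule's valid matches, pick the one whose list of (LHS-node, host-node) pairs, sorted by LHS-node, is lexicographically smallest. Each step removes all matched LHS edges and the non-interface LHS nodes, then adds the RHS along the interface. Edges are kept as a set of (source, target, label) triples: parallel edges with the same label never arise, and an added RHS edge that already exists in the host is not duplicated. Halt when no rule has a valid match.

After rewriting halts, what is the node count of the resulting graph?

initial: |V|=4 |E|=7  E = 0-p->2 1-p->2 1-r->2 1-p->3 1-r->3 2-q->1 3-q->1
step 1: apply R0 at {0↦2, 1↦1, 2↦3}  → |V|=4 |E|=4  E = 0-p->2 1-p->2 1-r->3 3-q->1
step 2: apply R0 at {0↦3, 1↦1, 2↦2}  → |V|=4 |E|=1  E = 0-p->2
normal form: no rule applies after step 2
NF nodes: {0:D, 1:C, 2:A, 3:A}

Answer: 4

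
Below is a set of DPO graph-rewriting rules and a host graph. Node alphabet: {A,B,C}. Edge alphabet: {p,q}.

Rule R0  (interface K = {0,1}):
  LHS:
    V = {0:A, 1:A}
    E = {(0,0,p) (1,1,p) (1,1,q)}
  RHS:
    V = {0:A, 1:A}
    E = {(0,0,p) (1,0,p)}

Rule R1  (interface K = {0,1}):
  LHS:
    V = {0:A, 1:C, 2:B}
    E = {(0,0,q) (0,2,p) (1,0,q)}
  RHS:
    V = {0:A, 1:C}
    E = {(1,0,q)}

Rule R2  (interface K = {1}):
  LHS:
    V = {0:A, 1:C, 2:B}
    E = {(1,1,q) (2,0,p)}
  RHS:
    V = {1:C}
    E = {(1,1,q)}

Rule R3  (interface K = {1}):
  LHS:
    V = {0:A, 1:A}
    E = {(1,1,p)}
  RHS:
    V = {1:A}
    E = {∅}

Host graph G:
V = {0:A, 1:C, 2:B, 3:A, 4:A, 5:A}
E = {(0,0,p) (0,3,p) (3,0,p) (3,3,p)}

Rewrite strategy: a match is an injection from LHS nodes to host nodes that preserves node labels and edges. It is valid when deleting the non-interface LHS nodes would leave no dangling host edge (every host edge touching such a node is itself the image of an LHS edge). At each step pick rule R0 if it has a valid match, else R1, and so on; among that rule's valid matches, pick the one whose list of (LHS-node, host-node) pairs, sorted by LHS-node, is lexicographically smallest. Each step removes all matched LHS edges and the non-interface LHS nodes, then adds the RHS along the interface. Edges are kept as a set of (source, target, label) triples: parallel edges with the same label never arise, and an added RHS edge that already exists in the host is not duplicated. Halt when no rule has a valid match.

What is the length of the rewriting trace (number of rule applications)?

[0] host  ⇒  6 nodes, 4 edges  {0-p->0 0-p->3 3-p->0 3-p->3}
[1] R3 @ {0↦4, 1↦0}  ⇒  5 nodes, 3 edges  {0-p->3 3-p->0 3-p->3}
[2] R3 @ {0↦5, 1↦3}  ⇒  4 nodes, 2 edges  {0-p->3 3-p->0}
normal form: no rule applies after step 2

Answer: 2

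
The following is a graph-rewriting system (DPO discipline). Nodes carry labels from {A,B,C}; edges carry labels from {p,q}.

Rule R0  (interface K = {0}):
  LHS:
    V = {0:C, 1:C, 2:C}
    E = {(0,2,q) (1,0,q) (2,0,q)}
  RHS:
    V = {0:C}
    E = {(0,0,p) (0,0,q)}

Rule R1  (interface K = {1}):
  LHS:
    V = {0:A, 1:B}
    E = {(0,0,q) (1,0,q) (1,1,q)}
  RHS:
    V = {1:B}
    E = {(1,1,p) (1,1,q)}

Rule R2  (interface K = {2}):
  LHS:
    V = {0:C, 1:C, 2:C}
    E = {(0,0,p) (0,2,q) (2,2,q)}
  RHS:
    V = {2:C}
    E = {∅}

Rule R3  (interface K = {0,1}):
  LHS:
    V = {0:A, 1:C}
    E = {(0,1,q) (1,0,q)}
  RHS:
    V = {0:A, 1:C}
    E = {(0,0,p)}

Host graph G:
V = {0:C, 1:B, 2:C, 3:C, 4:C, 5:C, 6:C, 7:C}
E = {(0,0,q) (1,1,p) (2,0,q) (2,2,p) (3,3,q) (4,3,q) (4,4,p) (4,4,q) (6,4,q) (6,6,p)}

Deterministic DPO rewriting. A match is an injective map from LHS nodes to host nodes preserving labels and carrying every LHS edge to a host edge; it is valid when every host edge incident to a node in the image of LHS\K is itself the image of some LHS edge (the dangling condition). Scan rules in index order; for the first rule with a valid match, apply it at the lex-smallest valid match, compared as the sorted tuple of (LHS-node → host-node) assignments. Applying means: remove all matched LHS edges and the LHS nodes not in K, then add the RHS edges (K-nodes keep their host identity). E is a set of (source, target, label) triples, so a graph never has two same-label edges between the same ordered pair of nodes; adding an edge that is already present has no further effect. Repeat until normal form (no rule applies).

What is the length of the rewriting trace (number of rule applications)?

Answer: 3

Derivation:
initial: |V|=8 |E|=10  E = 0-q->0 1-p->1 2-q->0 2-p->2 3-q->3 4-q->3 4-p->4 4-q->4 6-q->4 6-p->6
step 1: apply R2 at {0↦2, 1↦5, 2↦0}  → |V|=6 |E|=7  E = 1-p->1 3-q->3 4-q->3 4-p->4 4-q->4 6-q->4 6-p->6
step 2: apply R2 at {0↦6, 1↦0, 2↦4}  → |V|=4 |E|=4  E = 1-p->1 3-q->3 4-q->3 4-p->4
step 3: apply R2 at {0↦4, 1↦7, 2↦3}  → |V|=2 |E|=1  E = 1-p->1
normal form: no rule applies after step 3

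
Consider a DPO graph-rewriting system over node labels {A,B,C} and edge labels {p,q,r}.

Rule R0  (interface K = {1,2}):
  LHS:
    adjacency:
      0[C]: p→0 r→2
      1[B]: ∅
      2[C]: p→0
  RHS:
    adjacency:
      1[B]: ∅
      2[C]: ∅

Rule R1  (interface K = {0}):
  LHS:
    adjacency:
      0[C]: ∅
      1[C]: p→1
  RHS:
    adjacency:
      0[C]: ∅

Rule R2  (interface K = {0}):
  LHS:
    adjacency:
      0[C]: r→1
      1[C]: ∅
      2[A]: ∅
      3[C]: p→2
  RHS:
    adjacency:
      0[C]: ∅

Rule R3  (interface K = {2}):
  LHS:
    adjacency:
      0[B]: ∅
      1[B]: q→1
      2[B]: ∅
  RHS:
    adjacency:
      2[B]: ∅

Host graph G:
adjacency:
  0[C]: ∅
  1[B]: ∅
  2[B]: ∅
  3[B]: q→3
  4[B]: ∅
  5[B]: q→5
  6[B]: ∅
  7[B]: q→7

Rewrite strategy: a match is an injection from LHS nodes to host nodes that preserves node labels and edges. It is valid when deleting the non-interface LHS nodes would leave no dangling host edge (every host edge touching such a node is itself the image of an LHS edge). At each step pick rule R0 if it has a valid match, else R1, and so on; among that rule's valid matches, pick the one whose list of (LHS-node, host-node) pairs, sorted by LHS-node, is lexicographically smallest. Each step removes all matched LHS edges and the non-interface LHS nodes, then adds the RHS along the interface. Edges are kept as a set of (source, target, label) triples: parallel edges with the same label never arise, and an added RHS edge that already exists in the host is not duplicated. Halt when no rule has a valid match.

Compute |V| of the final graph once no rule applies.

[0] host  ⇒  8 nodes, 3 edges  {3-q->3 5-q->5 7-q->7}
[1] R3 @ {0↦1, 1↦3, 2↦2}  ⇒  6 nodes, 2 edges  {5-q->5 7-q->7}
[2] R3 @ {0↦2, 1↦5, 2↦4}  ⇒  4 nodes, 1 edges  {7-q->7}
[3] R3 @ {0↦4, 1↦7, 2↦6}  ⇒  2 nodes, 0 edges  {∅}
final graph: no rule applies after step 3
NF nodes: {0:C, 6:B}

Answer: 2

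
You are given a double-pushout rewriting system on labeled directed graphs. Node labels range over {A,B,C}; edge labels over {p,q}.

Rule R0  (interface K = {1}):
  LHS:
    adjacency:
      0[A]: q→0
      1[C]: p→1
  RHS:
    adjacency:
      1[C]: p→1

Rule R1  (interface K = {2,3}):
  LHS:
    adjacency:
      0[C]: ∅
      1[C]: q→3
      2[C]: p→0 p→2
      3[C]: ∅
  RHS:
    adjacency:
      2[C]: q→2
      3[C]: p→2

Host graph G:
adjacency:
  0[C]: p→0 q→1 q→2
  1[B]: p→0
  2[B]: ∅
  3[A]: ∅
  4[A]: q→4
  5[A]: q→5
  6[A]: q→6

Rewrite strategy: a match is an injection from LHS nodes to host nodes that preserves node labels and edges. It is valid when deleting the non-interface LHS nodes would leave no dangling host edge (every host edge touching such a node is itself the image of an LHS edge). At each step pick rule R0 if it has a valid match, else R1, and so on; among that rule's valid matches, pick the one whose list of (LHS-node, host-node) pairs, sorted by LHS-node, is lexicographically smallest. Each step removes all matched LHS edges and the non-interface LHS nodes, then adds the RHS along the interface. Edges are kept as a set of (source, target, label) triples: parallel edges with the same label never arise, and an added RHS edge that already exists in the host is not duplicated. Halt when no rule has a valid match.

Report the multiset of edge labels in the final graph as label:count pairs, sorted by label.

Answer: p:2 q:2

Steps:
initial: |V|=7 |E|=7  E = 0-p->0 0-q->1 0-q->2 1-p->0 4-q->4 5-q->5 6-q->6
step 1: apply R0 at {0↦4, 1↦0}  → |V|=6 |E|=6  E = 0-p->0 0-q->1 0-q->2 1-p->0 5-q->5 6-q->6
step 2: apply R0 at {0↦5, 1↦0}  → |V|=5 |E|=5  E = 0-p->0 0-q->1 0-q->2 1-p->0 6-q->6
step 3: apply R0 at {0↦6, 1↦0}  → |V|=4 |E|=4  E = 0-p->0 0-q->1 0-q->2 1-p->0
final graph: no rule applies after step 3
NF edges: [(0, 0, 'p'), (0, 1, 'q'), (0, 2, 'q'), (1, 0, 'p')]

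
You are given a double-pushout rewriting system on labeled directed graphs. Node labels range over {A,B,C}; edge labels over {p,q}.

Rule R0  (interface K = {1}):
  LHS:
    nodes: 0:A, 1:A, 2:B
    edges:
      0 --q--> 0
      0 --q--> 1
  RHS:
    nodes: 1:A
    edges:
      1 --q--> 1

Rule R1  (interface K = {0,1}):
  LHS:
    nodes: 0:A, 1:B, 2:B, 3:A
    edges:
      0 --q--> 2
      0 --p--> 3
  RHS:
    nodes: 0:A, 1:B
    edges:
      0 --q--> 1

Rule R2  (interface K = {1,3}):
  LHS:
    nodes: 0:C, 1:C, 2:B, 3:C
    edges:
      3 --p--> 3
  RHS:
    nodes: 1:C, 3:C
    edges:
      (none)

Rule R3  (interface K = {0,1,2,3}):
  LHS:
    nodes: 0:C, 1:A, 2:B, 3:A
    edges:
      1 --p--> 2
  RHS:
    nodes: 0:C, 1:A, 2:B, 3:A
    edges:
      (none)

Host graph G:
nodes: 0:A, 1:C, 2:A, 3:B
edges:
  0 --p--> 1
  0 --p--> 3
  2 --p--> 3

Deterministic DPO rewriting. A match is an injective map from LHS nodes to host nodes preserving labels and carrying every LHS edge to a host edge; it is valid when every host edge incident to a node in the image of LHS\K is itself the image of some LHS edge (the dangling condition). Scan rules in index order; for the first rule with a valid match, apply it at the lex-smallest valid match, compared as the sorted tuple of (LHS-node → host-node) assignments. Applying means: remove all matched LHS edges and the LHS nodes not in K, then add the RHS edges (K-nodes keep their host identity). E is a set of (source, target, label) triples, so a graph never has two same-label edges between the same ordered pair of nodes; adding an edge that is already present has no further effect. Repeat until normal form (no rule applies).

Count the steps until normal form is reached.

Answer: 2

Steps:
start.  V:4 E:3  edges: 0-p->1 0-p->3 2-p->3
1. fire R3 via {0↦1, 1↦0, 2↦3, 3↦2}  →  V:4 E:2  edges: 0-p->1 2-p->3
2. fire R3 via {0↦1, 1↦2, 2↦3, 3↦0}  →  V:4 E:1  edges: 0-p->1
final graph: no rule applies after step 2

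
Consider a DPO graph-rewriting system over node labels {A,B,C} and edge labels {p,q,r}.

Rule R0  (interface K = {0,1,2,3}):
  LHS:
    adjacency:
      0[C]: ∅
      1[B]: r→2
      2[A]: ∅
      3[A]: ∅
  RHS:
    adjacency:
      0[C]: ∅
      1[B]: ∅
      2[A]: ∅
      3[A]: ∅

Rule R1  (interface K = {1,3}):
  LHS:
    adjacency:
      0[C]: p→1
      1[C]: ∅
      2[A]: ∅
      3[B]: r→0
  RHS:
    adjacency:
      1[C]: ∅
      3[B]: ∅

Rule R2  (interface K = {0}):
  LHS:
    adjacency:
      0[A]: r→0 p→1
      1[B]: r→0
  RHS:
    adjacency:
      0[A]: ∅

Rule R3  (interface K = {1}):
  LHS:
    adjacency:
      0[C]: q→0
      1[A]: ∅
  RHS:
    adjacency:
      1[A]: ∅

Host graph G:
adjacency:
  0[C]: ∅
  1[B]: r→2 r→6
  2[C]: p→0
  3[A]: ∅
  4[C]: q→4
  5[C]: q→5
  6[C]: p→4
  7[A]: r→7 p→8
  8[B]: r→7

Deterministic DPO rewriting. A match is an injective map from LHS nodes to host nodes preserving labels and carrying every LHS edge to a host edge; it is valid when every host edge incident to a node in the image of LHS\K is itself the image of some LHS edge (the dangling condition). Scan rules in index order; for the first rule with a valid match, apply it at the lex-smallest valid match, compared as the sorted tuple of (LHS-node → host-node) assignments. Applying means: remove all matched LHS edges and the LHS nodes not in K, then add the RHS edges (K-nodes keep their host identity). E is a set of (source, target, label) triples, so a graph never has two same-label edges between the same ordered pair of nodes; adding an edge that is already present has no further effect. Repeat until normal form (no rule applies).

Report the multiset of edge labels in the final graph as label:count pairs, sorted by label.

Answer: p:2 q:1 r:2

Steps:
[0] host  ⇒  9 nodes, 9 edges  {1-r->2 1-r->6 2-p->0 4-q->4 5-q->5 6-p->4 7-r->7 7-p->8 8-r->7}
[1] R0 @ {0↦0, 1↦8, 2↦7, 3↦3}  ⇒  9 nodes, 8 edges  {1-r->2 1-r->6 2-p->0 4-q->4 5-q->5 6-p->4 7-r->7 7-p->8}
[2] R1 @ {0↦2, 1↦0, 2↦3, 3↦1}  ⇒  7 nodes, 6 edges  {1-r->6 4-q->4 5-q->5 6-p->4 7-r->7 7-p->8}
[3] R3 @ {0↦5, 1↦7}  ⇒  6 nodes, 5 edges  {1-r->6 4-q->4 6-p->4 7-r->7 7-p->8}
normal form: no rule applies after step 3
NF edges: [(1, 6, 'r'), (4, 4, 'q'), (6, 4, 'p'), (7, 7, 'r'), (7, 8, 'p')]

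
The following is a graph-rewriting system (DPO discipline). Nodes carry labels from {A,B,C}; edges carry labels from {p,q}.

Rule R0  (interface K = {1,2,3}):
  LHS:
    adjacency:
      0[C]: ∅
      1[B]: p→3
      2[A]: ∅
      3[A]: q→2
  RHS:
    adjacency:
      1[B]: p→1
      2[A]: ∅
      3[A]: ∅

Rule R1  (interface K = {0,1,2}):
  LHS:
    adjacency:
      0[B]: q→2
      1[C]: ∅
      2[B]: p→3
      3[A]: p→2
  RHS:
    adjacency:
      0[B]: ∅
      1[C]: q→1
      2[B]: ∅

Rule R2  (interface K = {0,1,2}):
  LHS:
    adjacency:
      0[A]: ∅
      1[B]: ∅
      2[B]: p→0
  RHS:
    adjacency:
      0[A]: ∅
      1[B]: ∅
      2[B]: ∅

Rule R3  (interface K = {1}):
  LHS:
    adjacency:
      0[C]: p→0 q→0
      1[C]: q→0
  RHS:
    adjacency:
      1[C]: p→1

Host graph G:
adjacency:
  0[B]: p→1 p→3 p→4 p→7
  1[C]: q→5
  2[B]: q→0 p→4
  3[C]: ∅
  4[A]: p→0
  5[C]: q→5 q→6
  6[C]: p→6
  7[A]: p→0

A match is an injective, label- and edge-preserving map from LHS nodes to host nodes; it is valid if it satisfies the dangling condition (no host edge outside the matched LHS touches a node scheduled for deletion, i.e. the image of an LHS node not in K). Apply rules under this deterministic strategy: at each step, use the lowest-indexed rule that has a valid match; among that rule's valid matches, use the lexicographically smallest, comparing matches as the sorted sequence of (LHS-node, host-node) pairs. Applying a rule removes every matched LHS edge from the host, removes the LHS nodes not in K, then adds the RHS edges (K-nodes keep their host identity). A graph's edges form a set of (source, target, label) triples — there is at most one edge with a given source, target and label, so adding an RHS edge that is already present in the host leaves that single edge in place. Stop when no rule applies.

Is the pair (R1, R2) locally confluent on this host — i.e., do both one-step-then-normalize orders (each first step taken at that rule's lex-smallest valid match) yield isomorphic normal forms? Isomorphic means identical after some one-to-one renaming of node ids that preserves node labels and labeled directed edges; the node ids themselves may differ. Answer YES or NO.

Answer: YES

Steps:
branch R1-first: apply at {0↦2, 1↦1, 2↦0, 3↦7} → |E|=10, then 2 more step(s) → NF |V|=7 |E|=8 V={0:B, 1:C, 2:B, 3:C, 4:A, 5:C, 6:C} E=0-p->1 0-p->3 1-q->1 1-q->5 4-p->0 5-q->5 5-q->6 6-p->6
branch R2-first: apply at {0↦4, 1↦0, 2↦2} → |E|=11, then 2 more step(s) → NF |V|=7 |E|=8 V={0:B, 1:C, 2:B, 3:C, 5:C, 6:C, 7:A} E=0-p->1 0-p->3 1-q->1 1-q->5 5-q->5 5-q->6 6-p->6 7-p->0
graphs isomorphic (equal up to label-preserving node renaming)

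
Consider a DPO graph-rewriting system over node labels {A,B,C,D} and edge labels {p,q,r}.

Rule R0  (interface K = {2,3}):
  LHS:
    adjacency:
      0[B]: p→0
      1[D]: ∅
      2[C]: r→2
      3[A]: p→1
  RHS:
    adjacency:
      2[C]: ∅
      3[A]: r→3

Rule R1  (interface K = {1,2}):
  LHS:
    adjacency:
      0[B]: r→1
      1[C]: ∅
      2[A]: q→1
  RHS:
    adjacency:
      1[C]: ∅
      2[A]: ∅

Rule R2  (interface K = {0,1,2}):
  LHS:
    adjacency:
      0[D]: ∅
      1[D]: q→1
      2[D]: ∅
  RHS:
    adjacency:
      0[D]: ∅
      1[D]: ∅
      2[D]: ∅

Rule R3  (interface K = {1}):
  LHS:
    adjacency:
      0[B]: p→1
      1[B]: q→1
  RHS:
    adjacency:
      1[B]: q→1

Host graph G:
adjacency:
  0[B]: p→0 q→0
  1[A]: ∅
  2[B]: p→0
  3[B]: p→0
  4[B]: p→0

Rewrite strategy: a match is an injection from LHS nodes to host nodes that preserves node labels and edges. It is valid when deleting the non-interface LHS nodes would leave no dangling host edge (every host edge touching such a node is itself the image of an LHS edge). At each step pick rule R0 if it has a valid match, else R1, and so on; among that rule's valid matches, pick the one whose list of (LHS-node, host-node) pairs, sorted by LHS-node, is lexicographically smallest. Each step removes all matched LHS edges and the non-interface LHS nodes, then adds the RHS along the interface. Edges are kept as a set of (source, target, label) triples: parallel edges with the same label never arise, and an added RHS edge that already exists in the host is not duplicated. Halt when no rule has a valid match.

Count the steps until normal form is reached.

Answer: 3

Rewrite trace:
start.  V:5 E:5  edges: 0-p->0 0-q->0 2-p->0 3-p->0 4-p->0
1. fire R3 via {0↦2, 1↦0}  →  V:4 E:4  edges: 0-p->0 0-q->0 3-p->0 4-p->0
2. fire R3 via {0↦3, 1↦0}  →  V:3 E:3  edges: 0-p->0 0-q->0 4-p->0
3. fire R3 via {0↦4, 1↦0}  →  V:2 E:2  edges: 0-p->0 0-q->0
final graph: no rule applies after step 3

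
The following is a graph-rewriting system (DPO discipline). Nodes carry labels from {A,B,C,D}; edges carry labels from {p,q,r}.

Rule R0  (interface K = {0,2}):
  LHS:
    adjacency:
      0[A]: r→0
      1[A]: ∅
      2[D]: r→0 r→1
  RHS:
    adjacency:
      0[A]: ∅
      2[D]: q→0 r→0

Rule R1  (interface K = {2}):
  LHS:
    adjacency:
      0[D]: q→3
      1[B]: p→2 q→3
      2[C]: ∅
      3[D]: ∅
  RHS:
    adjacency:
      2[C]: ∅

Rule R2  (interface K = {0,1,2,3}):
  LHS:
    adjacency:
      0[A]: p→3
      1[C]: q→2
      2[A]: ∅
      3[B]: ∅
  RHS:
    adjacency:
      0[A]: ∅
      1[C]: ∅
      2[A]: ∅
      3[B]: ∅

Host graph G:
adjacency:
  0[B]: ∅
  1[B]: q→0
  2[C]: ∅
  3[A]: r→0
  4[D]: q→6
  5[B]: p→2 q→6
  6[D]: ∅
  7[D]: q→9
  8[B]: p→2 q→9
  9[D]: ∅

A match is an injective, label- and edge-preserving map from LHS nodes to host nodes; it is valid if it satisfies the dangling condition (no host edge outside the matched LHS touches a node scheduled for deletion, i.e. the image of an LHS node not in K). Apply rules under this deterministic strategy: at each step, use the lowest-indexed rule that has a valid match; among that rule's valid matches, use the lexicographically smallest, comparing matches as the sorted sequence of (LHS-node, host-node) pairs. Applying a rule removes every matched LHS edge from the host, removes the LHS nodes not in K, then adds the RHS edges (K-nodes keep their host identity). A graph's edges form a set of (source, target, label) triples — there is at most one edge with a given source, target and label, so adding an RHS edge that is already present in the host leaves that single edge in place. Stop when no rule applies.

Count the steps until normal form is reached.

start.  V:10 E:8  edges: 1-q->0 3-r->0 4-q->6 5-p->2 5-q->6 7-q->9 8-p->2 8-q->9
1. fire R1 via {0↦4, 1↦5, 2↦2, 3↦6}  →  V:7 E:5  edges: 1-q->0 3-r->0 7-q->9 8-p->2 8-q->9
2. fire R1 via {0↦7, 1↦8, 2↦2, 3↦9}  →  V:4 E:2  edges: 1-q->0 3-r->0
final graph: no rule applies after step 2

Answer: 2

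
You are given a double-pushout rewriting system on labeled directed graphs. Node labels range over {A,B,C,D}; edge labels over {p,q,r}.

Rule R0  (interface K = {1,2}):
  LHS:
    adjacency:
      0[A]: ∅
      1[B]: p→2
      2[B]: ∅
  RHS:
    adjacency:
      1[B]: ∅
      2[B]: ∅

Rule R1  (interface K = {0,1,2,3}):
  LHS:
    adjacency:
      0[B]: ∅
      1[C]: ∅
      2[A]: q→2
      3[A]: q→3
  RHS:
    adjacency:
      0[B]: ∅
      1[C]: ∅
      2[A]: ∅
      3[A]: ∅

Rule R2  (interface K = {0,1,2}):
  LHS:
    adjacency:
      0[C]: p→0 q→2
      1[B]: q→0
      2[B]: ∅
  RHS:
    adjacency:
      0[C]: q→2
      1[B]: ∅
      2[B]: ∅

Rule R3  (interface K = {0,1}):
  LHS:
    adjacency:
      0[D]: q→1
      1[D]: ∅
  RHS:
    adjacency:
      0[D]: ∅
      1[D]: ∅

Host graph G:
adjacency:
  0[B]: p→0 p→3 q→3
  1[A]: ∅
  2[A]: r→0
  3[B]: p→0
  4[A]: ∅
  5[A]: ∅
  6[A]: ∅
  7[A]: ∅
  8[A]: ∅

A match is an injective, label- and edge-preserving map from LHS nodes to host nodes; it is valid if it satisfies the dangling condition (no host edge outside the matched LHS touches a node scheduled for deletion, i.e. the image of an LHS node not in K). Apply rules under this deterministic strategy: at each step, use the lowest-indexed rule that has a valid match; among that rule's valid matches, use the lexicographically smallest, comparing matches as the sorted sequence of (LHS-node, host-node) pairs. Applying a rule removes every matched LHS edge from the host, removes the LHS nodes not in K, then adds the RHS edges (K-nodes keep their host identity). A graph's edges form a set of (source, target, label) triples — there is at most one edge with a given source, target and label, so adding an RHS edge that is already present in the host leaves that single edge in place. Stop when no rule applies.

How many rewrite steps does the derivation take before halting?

Answer: 2

Rewrite trace:
initial: |V|=9 |E|=5  E = 0-p->0 0-p->3 0-q->3 2-r->0 3-p->0
step 1: apply R0 at {0↦1, 1↦0, 2↦3}  → |V|=8 |E|=4  E = 0-p->0 0-q->3 2-r->0 3-p->0
step 2: apply R0 at {0↦4, 1↦3, 2↦0}  → |V|=7 |E|=3  E = 0-p->0 0-q->3 2-r->0
halt: no rule applies after step 2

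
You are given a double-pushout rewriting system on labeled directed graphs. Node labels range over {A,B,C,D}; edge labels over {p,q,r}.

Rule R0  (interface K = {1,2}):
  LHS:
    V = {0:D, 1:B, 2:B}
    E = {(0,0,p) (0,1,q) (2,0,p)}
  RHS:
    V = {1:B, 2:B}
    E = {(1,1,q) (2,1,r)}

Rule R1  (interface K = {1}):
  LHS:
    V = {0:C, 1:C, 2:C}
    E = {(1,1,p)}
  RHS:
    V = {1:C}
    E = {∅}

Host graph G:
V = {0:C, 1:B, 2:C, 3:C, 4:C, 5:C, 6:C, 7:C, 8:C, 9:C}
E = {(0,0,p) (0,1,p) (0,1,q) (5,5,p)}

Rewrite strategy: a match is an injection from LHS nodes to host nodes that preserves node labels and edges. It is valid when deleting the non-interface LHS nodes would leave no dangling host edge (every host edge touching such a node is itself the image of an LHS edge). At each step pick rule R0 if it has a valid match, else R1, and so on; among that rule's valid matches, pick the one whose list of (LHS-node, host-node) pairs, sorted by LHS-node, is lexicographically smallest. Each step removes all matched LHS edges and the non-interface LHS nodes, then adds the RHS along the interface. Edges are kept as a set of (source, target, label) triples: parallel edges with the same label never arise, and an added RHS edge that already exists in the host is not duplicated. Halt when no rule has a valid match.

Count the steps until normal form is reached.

Answer: 2

Rewrite trace:
initial: |V|=10 |E|=4  E = 0-p->0 0-p->1 0-q->1 5-p->5
step 1: apply R1 at {0↦2, 1↦0, 2↦3}  → |V|=8 |E|=3  E = 0-p->1 0-q->1 5-p->5
step 2: apply R1 at {0↦4, 1↦5, 2↦6}  → |V|=6 |E|=2  E = 0-p->1 0-q->1
final graph: no rule applies after step 2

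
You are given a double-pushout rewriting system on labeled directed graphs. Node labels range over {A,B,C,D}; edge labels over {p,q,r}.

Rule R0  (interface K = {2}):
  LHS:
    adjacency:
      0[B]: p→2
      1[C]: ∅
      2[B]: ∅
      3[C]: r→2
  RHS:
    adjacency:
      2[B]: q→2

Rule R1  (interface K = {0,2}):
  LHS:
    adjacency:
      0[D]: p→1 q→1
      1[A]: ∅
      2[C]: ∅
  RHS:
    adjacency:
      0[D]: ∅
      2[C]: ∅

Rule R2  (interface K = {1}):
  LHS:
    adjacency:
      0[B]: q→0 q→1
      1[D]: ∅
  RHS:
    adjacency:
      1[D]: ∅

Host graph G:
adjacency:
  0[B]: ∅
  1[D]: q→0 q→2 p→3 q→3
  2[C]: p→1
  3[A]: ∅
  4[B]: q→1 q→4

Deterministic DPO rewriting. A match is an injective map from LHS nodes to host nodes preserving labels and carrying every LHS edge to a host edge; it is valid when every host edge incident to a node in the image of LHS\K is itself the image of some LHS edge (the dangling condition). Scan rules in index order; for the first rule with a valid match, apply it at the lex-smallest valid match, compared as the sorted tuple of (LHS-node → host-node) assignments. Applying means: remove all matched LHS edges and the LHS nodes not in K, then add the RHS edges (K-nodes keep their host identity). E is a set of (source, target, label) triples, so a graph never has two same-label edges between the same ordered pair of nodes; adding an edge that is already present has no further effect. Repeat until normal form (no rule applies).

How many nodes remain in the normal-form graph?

start.  V:5 E:7  edges: 1-q->0 1-q->2 1-p->3 1-q->3 2-p->1 4-q->1 4-q->4
1. fire R1 via {0↦1, 1↦3, 2↦2}  →  V:4 E:5  edges: 1-q->0 1-q->2 2-p->1 4-q->1 4-q->4
2. fire R2 via {0↦4, 1↦1}  →  V:3 E:3  edges: 1-q->0 1-q->2 2-p->1
normal form: no rule applies after step 2
NF nodes: {0:B, 1:D, 2:C}

Answer: 3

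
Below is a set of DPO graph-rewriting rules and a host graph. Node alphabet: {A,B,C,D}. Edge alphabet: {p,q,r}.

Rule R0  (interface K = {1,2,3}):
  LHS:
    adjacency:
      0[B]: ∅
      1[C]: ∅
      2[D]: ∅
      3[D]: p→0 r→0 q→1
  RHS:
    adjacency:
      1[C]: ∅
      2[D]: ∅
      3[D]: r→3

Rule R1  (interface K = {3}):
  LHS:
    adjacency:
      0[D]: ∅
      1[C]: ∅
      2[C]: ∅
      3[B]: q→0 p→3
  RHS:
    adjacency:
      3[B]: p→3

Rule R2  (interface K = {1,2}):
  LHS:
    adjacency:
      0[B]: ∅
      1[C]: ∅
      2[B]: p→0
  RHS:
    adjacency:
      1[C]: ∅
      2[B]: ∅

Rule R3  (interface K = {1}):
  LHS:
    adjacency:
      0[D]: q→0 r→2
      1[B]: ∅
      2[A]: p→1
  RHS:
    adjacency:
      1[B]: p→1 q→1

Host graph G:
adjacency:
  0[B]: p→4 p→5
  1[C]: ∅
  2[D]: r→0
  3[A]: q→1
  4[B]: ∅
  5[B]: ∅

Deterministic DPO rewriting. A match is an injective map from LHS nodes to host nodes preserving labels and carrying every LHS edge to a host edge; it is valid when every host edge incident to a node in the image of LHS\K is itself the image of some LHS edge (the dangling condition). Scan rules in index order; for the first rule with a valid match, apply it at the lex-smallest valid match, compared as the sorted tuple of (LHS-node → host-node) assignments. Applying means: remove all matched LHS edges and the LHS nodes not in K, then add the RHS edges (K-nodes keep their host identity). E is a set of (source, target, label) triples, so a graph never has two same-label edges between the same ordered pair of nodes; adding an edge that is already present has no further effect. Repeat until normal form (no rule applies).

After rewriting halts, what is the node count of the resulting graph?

[0] host  ⇒  6 nodes, 4 edges  {0-p->4 0-p->5 2-r->0 3-q->1}
[1] R2 @ {0↦4, 1↦1, 2↦0}  ⇒  5 nodes, 3 edges  {0-p->5 2-r->0 3-q->1}
[2] R2 @ {0↦5, 1↦1, 2↦0}  ⇒  4 nodes, 2 edges  {2-r->0 3-q->1}
normal form: no rule applies after step 2
NF nodes: {0:B, 1:C, 2:D, 3:A}

Answer: 4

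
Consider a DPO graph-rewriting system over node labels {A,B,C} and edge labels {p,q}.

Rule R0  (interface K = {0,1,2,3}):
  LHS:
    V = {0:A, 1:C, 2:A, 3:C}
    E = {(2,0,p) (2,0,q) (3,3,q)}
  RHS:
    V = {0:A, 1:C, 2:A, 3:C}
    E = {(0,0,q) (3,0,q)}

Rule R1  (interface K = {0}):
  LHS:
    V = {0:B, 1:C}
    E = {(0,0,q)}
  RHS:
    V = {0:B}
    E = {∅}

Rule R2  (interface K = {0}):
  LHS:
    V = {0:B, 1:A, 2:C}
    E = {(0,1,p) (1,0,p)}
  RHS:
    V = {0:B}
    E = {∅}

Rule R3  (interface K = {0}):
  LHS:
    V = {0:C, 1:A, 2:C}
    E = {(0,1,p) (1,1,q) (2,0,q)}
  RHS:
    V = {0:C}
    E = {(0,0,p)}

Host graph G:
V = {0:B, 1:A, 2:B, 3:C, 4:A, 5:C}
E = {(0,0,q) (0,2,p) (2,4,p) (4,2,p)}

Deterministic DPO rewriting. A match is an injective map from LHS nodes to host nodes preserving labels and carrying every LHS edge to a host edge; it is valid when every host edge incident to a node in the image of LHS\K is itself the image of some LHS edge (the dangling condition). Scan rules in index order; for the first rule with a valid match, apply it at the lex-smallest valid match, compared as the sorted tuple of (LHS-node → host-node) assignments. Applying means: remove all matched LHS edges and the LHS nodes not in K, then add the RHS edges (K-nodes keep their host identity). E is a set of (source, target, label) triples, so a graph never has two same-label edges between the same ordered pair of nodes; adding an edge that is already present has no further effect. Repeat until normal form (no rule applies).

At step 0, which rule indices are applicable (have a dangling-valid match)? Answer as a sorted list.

R0: no valid match — LHS pattern not found
R1: 2 valid matches — {0↦0, 1↦3}, {0↦0, 1↦5}
R2: 2 valid matches — {0↦2, 1↦4, 2↦3}, {0↦2, 1↦4, 2↦5}
R3: no valid match — LHS pattern not found

Answer: [R1,R2]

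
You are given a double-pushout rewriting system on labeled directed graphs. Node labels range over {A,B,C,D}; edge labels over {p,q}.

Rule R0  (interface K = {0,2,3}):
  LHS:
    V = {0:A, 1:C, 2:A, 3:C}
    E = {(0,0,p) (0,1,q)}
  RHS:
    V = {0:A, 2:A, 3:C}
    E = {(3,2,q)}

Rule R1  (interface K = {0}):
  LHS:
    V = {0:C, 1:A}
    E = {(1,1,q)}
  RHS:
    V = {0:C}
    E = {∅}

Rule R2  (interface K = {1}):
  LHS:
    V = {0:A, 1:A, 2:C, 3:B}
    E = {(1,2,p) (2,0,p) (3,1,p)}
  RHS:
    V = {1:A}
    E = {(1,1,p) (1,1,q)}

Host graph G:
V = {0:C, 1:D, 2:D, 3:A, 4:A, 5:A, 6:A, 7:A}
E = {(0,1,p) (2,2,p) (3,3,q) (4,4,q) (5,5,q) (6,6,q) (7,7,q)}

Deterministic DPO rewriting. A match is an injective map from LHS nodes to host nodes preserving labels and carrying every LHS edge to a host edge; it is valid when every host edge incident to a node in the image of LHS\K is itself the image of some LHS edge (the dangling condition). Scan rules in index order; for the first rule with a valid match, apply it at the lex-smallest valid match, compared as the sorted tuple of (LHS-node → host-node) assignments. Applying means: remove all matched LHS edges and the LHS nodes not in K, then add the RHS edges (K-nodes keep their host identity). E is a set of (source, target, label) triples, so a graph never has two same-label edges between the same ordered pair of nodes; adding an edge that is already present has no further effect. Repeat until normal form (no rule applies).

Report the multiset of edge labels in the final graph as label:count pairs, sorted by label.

Answer: p:2

Steps:
[0] host  ⇒  8 nodes, 7 edges  {0-p->1 2-p->2 3-q->3 4-q->4 5-q->5 6-q->6 7-q->7}
[1] R1 @ {0↦0, 1↦3}  ⇒  7 nodes, 6 edges  {0-p->1 2-p->2 4-q->4 5-q->5 6-q->6 7-q->7}
[2] R1 @ {0↦0, 1↦4}  ⇒  6 nodes, 5 edges  {0-p->1 2-p->2 5-q->5 6-q->6 7-q->7}
[3] R1 @ {0↦0, 1↦5}  ⇒  5 nodes, 4 edges  {0-p->1 2-p->2 6-q->6 7-q->7}
[4] R1 @ {0↦0, 1↦6}  ⇒  4 nodes, 3 edges  {0-p->1 2-p->2 7-q->7}
[5] R1 @ {0↦0, 1↦7}  ⇒  3 nodes, 2 edges  {0-p->1 2-p->2}
normal form: no rule applies after step 5
NF edges: [(0, 1, 'p'), (2, 2, 'p')]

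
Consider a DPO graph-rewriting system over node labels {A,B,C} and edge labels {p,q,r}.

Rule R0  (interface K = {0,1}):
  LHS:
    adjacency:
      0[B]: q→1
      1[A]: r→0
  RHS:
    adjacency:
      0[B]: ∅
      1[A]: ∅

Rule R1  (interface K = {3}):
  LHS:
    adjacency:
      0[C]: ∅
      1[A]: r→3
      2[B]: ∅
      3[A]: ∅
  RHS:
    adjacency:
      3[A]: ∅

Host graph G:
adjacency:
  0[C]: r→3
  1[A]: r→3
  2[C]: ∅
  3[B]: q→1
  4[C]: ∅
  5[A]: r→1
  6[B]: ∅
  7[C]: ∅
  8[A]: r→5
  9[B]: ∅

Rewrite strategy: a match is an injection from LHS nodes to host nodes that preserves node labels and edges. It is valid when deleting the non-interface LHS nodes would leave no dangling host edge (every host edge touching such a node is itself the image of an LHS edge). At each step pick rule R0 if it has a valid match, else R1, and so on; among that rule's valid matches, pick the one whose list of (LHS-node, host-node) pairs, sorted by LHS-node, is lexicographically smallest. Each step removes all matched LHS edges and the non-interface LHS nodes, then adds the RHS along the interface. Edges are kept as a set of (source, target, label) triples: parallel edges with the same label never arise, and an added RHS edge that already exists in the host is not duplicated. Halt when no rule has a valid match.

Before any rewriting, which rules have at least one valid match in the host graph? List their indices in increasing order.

R0: 1 valid match — {0↦3, 1↦1}
R1: 6 valid matches — {0↦2, 1↦8, 2↦6, 3↦5}, {0↦2, 1↦8, 2↦9, 3↦5}, {0↦4, 1↦8, 2↦6, 3↦5} (+3 more)

Answer: [R0,R1]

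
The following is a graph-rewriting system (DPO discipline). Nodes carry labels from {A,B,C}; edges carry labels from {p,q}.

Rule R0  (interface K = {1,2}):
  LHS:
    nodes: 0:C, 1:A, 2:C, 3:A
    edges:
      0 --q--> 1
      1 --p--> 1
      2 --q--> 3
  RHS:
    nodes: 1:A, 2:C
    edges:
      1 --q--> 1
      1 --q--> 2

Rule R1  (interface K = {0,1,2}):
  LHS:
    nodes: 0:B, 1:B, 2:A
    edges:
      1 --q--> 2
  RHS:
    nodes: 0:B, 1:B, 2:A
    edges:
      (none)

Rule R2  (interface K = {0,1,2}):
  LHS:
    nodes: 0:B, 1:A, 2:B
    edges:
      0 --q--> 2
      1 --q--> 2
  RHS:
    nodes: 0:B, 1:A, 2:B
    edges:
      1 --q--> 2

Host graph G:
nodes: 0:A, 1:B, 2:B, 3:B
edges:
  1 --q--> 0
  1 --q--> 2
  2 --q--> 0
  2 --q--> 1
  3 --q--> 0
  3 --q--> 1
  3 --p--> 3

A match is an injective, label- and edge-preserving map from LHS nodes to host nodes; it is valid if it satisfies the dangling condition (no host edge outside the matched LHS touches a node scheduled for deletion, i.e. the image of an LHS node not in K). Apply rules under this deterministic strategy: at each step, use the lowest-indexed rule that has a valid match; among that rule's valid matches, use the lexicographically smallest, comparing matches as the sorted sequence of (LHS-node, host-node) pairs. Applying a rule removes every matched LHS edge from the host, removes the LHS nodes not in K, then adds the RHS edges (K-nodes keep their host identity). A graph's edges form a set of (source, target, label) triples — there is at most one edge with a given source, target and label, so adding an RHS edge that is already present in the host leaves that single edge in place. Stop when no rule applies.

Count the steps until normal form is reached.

initial: |V|=4 |E|=7  E = 1-q->0 1-q->2 2-q->0 2-q->1 3-q->0 3-q->1 3-p->3
step 1: apply R1 at {0↦1, 1↦2, 2↦0}  → |V|=4 |E|=6  E = 1-q->0 1-q->2 2-q->1 3-q->0 3-q->1 3-p->3
step 2: apply R1 at {0↦1, 1↦3, 2↦0}  → |V|=4 |E|=5  E = 1-q->0 1-q->2 2-q->1 3-q->1 3-p->3
step 3: apply R1 at {0↦2, 1↦1, 2↦0}  → |V|=4 |E|=4  E = 1-q->2 2-q->1 3-q->1 3-p->3
halt: no rule applies after step 3

Answer: 3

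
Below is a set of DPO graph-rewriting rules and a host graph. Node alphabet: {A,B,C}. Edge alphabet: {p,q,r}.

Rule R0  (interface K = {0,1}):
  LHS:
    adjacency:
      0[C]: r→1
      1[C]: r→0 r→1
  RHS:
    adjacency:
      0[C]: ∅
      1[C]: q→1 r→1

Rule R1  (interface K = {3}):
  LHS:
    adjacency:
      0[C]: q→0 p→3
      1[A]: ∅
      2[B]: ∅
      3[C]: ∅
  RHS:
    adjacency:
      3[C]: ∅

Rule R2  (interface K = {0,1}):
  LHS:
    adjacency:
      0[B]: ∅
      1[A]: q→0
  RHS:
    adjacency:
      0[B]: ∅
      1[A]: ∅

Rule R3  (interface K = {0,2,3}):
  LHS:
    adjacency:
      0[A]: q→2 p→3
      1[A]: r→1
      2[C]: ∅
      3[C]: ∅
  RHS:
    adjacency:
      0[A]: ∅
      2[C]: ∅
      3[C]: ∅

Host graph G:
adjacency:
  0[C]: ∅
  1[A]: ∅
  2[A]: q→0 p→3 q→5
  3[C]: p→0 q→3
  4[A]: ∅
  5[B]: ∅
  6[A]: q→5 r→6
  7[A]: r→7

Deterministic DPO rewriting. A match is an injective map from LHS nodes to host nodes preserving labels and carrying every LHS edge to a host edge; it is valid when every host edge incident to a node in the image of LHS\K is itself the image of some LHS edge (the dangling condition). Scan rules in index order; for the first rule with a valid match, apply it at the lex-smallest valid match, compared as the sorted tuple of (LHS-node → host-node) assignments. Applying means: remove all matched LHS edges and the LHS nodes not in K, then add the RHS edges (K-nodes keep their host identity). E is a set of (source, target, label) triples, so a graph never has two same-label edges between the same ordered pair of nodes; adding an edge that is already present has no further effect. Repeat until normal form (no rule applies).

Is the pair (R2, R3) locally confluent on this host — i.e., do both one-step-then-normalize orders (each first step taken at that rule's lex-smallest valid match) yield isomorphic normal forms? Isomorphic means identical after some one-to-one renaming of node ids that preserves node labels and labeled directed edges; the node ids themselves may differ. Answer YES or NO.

Answer: YES

Derivation:
branch R2-first: apply at {0↦5, 1↦2} → |E|=7, then 3 more step(s) → NF |V|=4 |E|=1 V={0:C, 2:A, 4:A, 7:A} E=7-r->7
branch R3-first: apply at {0↦2, 1↦7, 2↦0, 3↦3} → |E|=5, then 3 more step(s) → NF |V|=4 |E|=1 V={0:C, 2:A, 4:A, 6:A} E=6-r->6
graphs isomorphic (equal up to label-preserving node renaming)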